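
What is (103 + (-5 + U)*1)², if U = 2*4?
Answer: 11236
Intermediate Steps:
U = 8
(103 + (-5 + U)*1)² = (103 + (-5 + 8)*1)² = (103 + 3*1)² = (103 + 3)² = 106² = 11236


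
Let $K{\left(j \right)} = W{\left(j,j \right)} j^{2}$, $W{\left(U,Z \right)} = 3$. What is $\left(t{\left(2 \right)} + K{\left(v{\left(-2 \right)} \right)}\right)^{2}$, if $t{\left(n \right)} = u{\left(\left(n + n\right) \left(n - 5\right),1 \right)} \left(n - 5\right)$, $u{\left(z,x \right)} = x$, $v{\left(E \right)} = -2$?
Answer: $81$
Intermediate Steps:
$t{\left(n \right)} = -5 + n$ ($t{\left(n \right)} = 1 \left(n - 5\right) = 1 \left(-5 + n\right) = -5 + n$)
$K{\left(j \right)} = 3 j^{2}$
$\left(t{\left(2 \right)} + K{\left(v{\left(-2 \right)} \right)}\right)^{2} = \left(\left(-5 + 2\right) + 3 \left(-2\right)^{2}\right)^{2} = \left(-3 + 3 \cdot 4\right)^{2} = \left(-3 + 12\right)^{2} = 9^{2} = 81$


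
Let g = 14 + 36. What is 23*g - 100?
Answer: 1050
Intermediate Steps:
g = 50
23*g - 100 = 23*50 - 100 = 1150 - 100 = 1050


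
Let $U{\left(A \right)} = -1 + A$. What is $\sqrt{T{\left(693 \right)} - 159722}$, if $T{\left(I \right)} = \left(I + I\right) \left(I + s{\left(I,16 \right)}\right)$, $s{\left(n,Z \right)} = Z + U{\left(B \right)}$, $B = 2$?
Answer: $\sqrt{824338} \approx 907.93$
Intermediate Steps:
$s{\left(n,Z \right)} = 1 + Z$ ($s{\left(n,Z \right)} = Z + \left(-1 + 2\right) = Z + 1 = 1 + Z$)
$T{\left(I \right)} = 2 I \left(17 + I\right)$ ($T{\left(I \right)} = \left(I + I\right) \left(I + \left(1 + 16\right)\right) = 2 I \left(I + 17\right) = 2 I \left(17 + I\right)$)
$\sqrt{T{\left(693 \right)} - 159722} = \sqrt{2 \cdot 693 \left(17 + 693\right) - 159722} = \sqrt{2 \cdot 693 \cdot 710 - 159722} = \sqrt{984060 - 159722} = \sqrt{824338}$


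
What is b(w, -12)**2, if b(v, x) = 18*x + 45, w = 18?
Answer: 29241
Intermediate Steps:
b(v, x) = 45 + 18*x
b(w, -12)**2 = (45 + 18*(-12))**2 = (45 - 216)**2 = (-171)**2 = 29241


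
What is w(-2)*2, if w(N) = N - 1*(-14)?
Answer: 24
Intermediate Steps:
w(N) = 14 + N (w(N) = N + 14 = 14 + N)
w(-2)*2 = (14 - 2)*2 = 12*2 = 24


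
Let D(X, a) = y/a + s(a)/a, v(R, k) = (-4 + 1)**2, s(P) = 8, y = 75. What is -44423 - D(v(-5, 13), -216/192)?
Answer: -399143/9 ≈ -44349.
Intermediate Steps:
v(R, k) = 9 (v(R, k) = (-3)**2 = 9)
D(X, a) = 83/a (D(X, a) = 75/a + 8/a = 83/a)
-44423 - D(v(-5, 13), -216/192) = -44423 - 83/((-216/192)) = -44423 - 83/((-216*1/192)) = -44423 - 83/(-9/8) = -44423 - 83*(-8)/9 = -44423 - 1*(-664/9) = -44423 + 664/9 = -399143/9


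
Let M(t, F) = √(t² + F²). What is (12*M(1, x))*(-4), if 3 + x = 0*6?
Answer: -48*√10 ≈ -151.79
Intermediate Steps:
x = -3 (x = -3 + 0*6 = -3 + 0 = -3)
M(t, F) = √(F² + t²)
(12*M(1, x))*(-4) = (12*√((-3)² + 1²))*(-4) = (12*√(9 + 1))*(-4) = (12*√10)*(-4) = -48*√10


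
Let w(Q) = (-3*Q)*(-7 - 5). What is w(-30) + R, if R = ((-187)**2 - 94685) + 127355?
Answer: 66559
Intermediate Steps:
w(Q) = 36*Q (w(Q) = -3*Q*(-12) = 36*Q)
R = 67639 (R = (34969 - 94685) + 127355 = -59716 + 127355 = 67639)
w(-30) + R = 36*(-30) + 67639 = -1080 + 67639 = 66559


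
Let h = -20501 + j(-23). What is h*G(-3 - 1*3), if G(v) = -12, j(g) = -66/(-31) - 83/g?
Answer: 175357464/713 ≈ 2.4594e+5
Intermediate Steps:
j(g) = 66/31 - 83/g (j(g) = -66*(-1/31) - 83/g = 66/31 - 83/g)
h = -14613122/713 (h = -20501 + (66/31 - 83/(-23)) = -20501 + (66/31 - 83*(-1/23)) = -20501 + (66/31 + 83/23) = -20501 + 4091/713 = -14613122/713 ≈ -20495.)
h*G(-3 - 1*3) = -14613122/713*(-12) = 175357464/713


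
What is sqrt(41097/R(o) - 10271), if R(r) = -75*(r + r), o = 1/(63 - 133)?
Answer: sqrt(222690)/5 ≈ 94.380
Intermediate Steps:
o = -1/70 (o = 1/(-70) = -1/70 ≈ -0.014286)
R(r) = -150*r
sqrt(41097/R(o) - 10271) = sqrt(41097/((-150*(-1/70))) - 10271) = sqrt(41097/(15/7) - 10271) = sqrt(41097*(7/15) - 10271) = sqrt(95893/5 - 10271) = sqrt(44538/5) = sqrt(222690)/5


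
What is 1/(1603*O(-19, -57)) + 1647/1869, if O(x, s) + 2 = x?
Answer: 2640052/2996007 ≈ 0.88119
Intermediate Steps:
O(x, s) = -2 + x
1/(1603*O(-19, -57)) + 1647/1869 = 1/(1603*(-2 - 19)) + 1647/1869 = (1/1603)/(-21) + 1647*(1/1869) = (1/1603)*(-1/21) + 549/623 = -1/33663 + 549/623 = 2640052/2996007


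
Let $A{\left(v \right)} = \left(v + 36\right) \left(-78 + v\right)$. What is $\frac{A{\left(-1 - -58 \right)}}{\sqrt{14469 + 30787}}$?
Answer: $- \frac{1953 \sqrt{11314}}{22628} \approx -9.1805$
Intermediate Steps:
$A{\left(v \right)} = \left(-78 + v\right) \left(36 + v\right)$ ($A{\left(v \right)} = \left(36 + v\right) \left(-78 + v\right) = \left(-78 + v\right) \left(36 + v\right)$)
$\frac{A{\left(-1 - -58 \right)}}{\sqrt{14469 + 30787}} = \frac{-2808 + \left(-1 - -58\right)^{2} - 42 \left(-1 - -58\right)}{\sqrt{14469 + 30787}} = \frac{-2808 + \left(-1 + 58\right)^{2} - 42 \left(-1 + 58\right)}{\sqrt{45256}} = \frac{-2808 + 57^{2} - 2394}{2 \sqrt{11314}} = \left(-2808 + 3249 - 2394\right) \frac{\sqrt{11314}}{22628} = - 1953 \frac{\sqrt{11314}}{22628} = - \frac{1953 \sqrt{11314}}{22628}$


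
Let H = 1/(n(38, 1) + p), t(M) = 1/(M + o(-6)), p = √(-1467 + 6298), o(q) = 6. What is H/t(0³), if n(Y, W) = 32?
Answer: -64/1269 + 2*√4831/1269 ≈ 0.059110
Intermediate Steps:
p = √4831 ≈ 69.505
t(M) = 1/(6 + M) (t(M) = 1/(M + 6) = 1/(6 + M))
H = 1/(32 + √4831) ≈ 0.0098517
H/t(0³) = (-32/3807 + √4831/3807)/(1/(6 + 0³)) = (-32/3807 + √4831/3807)/(1/(6 + 0)) = (-32/3807 + √4831/3807)/(1/6) = (-32/3807 + √4831/3807)/(⅙) = (-32/3807 + √4831/3807)*6 = -64/1269 + 2*√4831/1269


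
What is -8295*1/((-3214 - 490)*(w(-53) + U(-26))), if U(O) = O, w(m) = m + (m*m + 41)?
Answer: 8295/10263784 ≈ 0.00080818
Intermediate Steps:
w(m) = 41 + m + m**2 (w(m) = m + (m**2 + 41) = m + (41 + m**2) = 41 + m + m**2)
-8295*1/((-3214 - 490)*(w(-53) + U(-26))) = -8295*1/((-3214 - 490)*((41 - 53 + (-53)**2) - 26)) = -8295*(-1/(3704*((41 - 53 + 2809) - 26))) = -8295*(-1/(3704*(2797 - 26))) = -8295/(2771*(-3704)) = -8295/(-10263784) = -8295*(-1/10263784) = 8295/10263784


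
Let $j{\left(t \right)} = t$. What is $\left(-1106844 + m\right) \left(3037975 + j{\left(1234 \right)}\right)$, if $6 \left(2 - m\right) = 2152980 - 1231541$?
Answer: $- \frac{22983990709619}{6} \approx -3.8307 \cdot 10^{12}$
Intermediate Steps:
$m = - \frac{921427}{6}$ ($m = 2 - \frac{2152980 - 1231541}{6} = 2 - \frac{921439}{6} = - \frac{921427}{6} \approx -1.5357 \cdot 10^{5}$)
$\left(-1106844 + m\right) \left(3037975 + j{\left(1234 \right)}\right) = \left(-1106844 - \frac{921427}{6}\right) \left(3037975 + 1234\right) = \left(- \frac{7562491}{6}\right) 3039209 = - \frac{22983990709619}{6}$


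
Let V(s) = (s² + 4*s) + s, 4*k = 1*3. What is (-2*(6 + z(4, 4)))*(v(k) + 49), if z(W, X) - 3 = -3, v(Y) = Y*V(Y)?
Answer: -10029/16 ≈ -626.81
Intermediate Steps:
k = ¾ (k = (1*3)/4 = (¼)*3 = ¾ ≈ 0.75000)
V(s) = s² + 5*s
v(Y) = Y²*(5 + Y) (v(Y) = Y*(Y*(5 + Y)) = Y²*(5 + Y))
z(W, X) = 0 (z(W, X) = 3 - 3 = 0)
(-2*(6 + z(4, 4)))*(v(k) + 49) = (-2*(6 + 0))*((¾)²*(5 + ¾) + 49) = (-2*6)*((9/16)*(23/4) + 49) = -12*(207/64 + 49) = -12*3343/64 = -10029/16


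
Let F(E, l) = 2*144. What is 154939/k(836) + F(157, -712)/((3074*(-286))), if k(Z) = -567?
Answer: -34054238573/124621497 ≈ -273.26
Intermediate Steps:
F(E, l) = 288
154939/k(836) + F(157, -712)/((3074*(-286))) = 154939/(-567) + 288/((3074*(-286))) = 154939*(-1/567) + 288/(-879164) = -154939/567 + 288*(-1/879164) = -154939/567 - 72/219791 = -34054238573/124621497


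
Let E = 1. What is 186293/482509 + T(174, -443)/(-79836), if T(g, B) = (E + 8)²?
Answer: 4944601573/12840529508 ≈ 0.38508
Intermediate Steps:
T(g, B) = 81 (T(g, B) = (1 + 8)² = 9² = 81)
186293/482509 + T(174, -443)/(-79836) = 186293/482509 + 81/(-79836) = 186293*(1/482509) + 81*(-1/79836) = 186293/482509 - 27/26612 = 4944601573/12840529508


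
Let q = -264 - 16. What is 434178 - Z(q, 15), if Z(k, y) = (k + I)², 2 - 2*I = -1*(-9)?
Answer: 1415223/4 ≈ 3.5381e+5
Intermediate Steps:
q = -280
I = -7/2 (I = 1 - (-1)*(-9)/2 = 1 - ½*9 = 1 - 9/2 = -7/2 ≈ -3.5000)
Z(k, y) = (-7/2 + k)² (Z(k, y) = (k - 7/2)² = (-7/2 + k)²)
434178 - Z(q, 15) = 434178 - (-7 + 2*(-280))²/4 = 434178 - (-7 - 560)²/4 = 434178 - (-567)²/4 = 434178 - 321489/4 = 1415223/4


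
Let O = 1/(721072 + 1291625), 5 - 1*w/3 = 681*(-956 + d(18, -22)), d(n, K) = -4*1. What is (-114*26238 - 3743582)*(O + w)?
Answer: -26585233426345851824/2012697 ≈ -1.3209e+13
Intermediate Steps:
d(n, K) = -4
w = 1961295 (w = 15 - 2043*(-956 - 4) = 15 - 2043*(-960) = 15 - 3*(-653760) = 15 + 1961280 = 1961295)
O = 1/2012697 ≈ 4.9685e-7
(-114*26238 - 3743582)*(O + w) = (-114*26238 - 3743582)*(1/2012697 + 1961295) = (-2991132 - 3743582)*(3947492562616/2012697) = -6734714*3947492562616/2012697 = -26585233426345851824/2012697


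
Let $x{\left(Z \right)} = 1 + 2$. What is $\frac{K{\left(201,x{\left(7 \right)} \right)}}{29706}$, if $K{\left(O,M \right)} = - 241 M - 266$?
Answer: $- \frac{989}{29706} \approx -0.033293$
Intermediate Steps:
$x{\left(Z \right)} = 3$
$K{\left(O,M \right)} = -266 - 241 M$
$\frac{K{\left(201,x{\left(7 \right)} \right)}}{29706} = \frac{-266 - 723}{29706} = \left(-266 - 723\right) \frac{1}{29706} = \left(-989\right) \frac{1}{29706} = - \frac{989}{29706}$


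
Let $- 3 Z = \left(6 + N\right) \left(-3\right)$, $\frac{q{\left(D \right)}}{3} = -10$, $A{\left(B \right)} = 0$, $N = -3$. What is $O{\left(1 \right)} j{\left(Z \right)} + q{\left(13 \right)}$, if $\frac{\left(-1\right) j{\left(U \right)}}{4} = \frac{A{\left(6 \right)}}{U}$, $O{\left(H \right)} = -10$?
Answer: $-30$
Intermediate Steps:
$q{\left(D \right)} = -30$ ($q{\left(D \right)} = 3 \left(-10\right) = -30$)
$Z = 3$ ($Z = - \frac{\left(6 - 3\right) \left(-3\right)}{3} = - \frac{3 \left(-3\right)}{3} = \left(- \frac{1}{3}\right) \left(-9\right) = 3$)
$j{\left(U \right)} = 0$ ($j{\left(U \right)} = - 4 \frac{0}{U} = \left(-4\right) 0 = 0$)
$O{\left(1 \right)} j{\left(Z \right)} + q{\left(13 \right)} = \left(-10\right) 0 - 30 = 0 - 30 = -30$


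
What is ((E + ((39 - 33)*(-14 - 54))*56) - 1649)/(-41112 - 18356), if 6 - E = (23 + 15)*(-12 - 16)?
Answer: 23427/59468 ≈ 0.39394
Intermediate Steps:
E = 1070 (E = 6 - (23 + 15)*(-12 - 16) = 6 - 38*(-28) = 6 - 1*(-1064) = 6 + 1064 = 1070)
((E + ((39 - 33)*(-14 - 54))*56) - 1649)/(-41112 - 18356) = ((1070 + ((39 - 33)*(-14 - 54))*56) - 1649)/(-41112 - 18356) = ((1070 + (6*(-68))*56) - 1649)/(-59468) = ((1070 - 408*56) - 1649)*(-1/59468) = ((1070 - 22848) - 1649)*(-1/59468) = (-21778 - 1649)*(-1/59468) = -23427*(-1/59468) = 23427/59468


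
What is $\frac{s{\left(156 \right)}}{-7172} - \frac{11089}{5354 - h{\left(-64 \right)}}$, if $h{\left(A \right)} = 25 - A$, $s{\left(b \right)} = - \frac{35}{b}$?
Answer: $- \frac{318116507}{151042320} \approx -2.1061$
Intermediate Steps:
$\frac{s{\left(156 \right)}}{-7172} - \frac{11089}{5354 - h{\left(-64 \right)}} = \frac{\left(-35\right) \frac{1}{156}}{-7172} - \frac{11089}{5354 - \left(25 - -64\right)} = \left(-35\right) \frac{1}{156} \left(- \frac{1}{7172}\right) - \frac{11089}{5354 - \left(25 + 64\right)} = \left(- \frac{35}{156}\right) \left(- \frac{1}{7172}\right) - \frac{11089}{5354 - 89} = \frac{35}{1118832} - \frac{11089}{5354 - 89} = \frac{35}{1118832} - \frac{11089}{5265} = \frac{35}{1118832} - \frac{853}{405} = - \frac{318116507}{151042320}$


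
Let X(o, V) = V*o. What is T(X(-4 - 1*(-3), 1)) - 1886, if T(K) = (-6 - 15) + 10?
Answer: -1897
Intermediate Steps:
T(K) = -11 (T(K) = -21 + 10 = -11)
T(X(-4 - 1*(-3), 1)) - 1886 = -11 - 1886 = -1897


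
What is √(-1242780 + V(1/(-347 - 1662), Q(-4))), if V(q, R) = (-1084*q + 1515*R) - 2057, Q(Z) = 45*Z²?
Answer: 3*I*√1409758801/287 ≈ 392.47*I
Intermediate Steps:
V(q, R) = -2057 - 1084*q + 1515*R
√(-1242780 + V(1/(-347 - 1662), Q(-4))) = √(-1242780 + (-2057 - 1084/(-347 - 1662) + 1515*(45*(-4)²))) = √(-1242780 + (-2057 - 1084/(-2009) + 1515*(45*16))) = √(-1242780 + (-2057 - 1084*(-1/2009) + 1515*720)) = √(-1242780 + (-2057 + 1084/2009 + 1090800)) = √(-1242780 + 2187285771/2009) = √(-309459249/2009) = 3*I*√1409758801/287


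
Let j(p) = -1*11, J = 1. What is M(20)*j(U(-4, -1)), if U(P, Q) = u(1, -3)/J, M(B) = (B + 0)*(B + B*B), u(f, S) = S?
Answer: -92400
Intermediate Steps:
M(B) = B*(B + B²)
U(P, Q) = -3 (U(P, Q) = -3/1 = -3*1 = -3)
j(p) = -11
M(20)*j(U(-4, -1)) = (20²*(1 + 20))*(-11) = (400*21)*(-11) = 8400*(-11) = -92400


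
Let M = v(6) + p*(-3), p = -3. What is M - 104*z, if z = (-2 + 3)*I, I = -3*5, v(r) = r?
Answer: 1575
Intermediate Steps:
I = -15
M = 15 (M = 6 - 3*(-3) = 6 + 9 = 15)
z = -15 (z = (-2 + 3)*(-15) = 1*(-15) = -15)
M - 104*z = 15 - 104*(-15) = 15 + 1560 = 1575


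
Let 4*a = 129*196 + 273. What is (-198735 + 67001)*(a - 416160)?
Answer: 107961479961/2 ≈ 5.3981e+10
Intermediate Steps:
a = 25557/4 (a = (129*196 + 273)/4 = (25284 + 273)/4 = (¼)*25557 = 25557/4 ≈ 6389.3)
(-198735 + 67001)*(a - 416160) = (-198735 + 67001)*(25557/4 - 416160) = -131734*(-1639083/4) = 107961479961/2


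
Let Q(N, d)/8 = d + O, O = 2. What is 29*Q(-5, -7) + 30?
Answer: -1130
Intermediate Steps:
Q(N, d) = 16 + 8*d (Q(N, d) = 8*(d + 2) = 8*(2 + d) = 16 + 8*d)
29*Q(-5, -7) + 30 = 29*(16 + 8*(-7)) + 30 = 29*(16 - 56) + 30 = 29*(-40) + 30 = -1160 + 30 = -1130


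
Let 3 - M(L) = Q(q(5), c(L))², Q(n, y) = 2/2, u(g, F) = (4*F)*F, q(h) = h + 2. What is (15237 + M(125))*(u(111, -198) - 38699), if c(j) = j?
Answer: 1799984963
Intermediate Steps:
q(h) = 2 + h
u(g, F) = 4*F²
Q(n, y) = 1 (Q(n, y) = 2*(½) = 1)
M(L) = 2 (M(L) = 3 - 1*1² = 3 - 1*1 = 3 - 1 = 2)
(15237 + M(125))*(u(111, -198) - 38699) = (15237 + 2)*(4*(-198)² - 38699) = 15239*(4*39204 - 38699) = 15239*(156816 - 38699) = 15239*118117 = 1799984963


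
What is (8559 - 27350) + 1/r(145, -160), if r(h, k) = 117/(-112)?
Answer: -2198659/117 ≈ -18792.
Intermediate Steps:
r(h, k) = -117/112 (r(h, k) = 117*(-1/112) = -117/112)
(8559 - 27350) + 1/r(145, -160) = (8559 - 27350) + 1/(-117/112) = -18791 - 112/117 = -2198659/117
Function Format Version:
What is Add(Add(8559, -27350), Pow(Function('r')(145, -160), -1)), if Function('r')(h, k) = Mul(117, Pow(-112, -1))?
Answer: Rational(-2198659, 117) ≈ -18792.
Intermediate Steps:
Function('r')(h, k) = Rational(-117, 112) (Function('r')(h, k) = Mul(117, Rational(-1, 112)) = Rational(-117, 112))
Add(Add(8559, -27350), Pow(Function('r')(145, -160), -1)) = Add(Add(8559, -27350), Pow(Rational(-117, 112), -1)) = Add(-18791, Rational(-112, 117)) = Rational(-2198659, 117)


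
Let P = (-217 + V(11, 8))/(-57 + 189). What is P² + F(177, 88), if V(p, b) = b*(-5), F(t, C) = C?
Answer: 1599361/17424 ≈ 91.791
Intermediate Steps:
V(p, b) = -5*b
P = -257/132 (P = (-217 - 5*8)/(-57 + 189) = (-217 - 40)/132 = -257*1/132 = -257/132 ≈ -1.9470)
P² + F(177, 88) = (-257/132)² + 88 = 66049/17424 + 88 = 1599361/17424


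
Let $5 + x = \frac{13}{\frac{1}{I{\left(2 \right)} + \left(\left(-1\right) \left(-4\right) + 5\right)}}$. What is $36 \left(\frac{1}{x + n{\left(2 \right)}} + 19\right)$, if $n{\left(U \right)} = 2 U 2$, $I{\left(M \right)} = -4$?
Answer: $\frac{11637}{17} \approx 684.53$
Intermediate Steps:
$n{\left(U \right)} = 4 U$
$x = 60$ ($x = -5 + \frac{13}{\frac{1}{-4 + \left(\left(-1\right) \left(-4\right) + 5\right)}} = -5 + \frac{13}{\frac{1}{-4 + \left(4 + 5\right)}} = -5 + \frac{13}{\frac{1}{-4 + 9}} = -5 + \frac{13}{\frac{1}{5}} = -5 + 13 \frac{1}{\frac{1}{5}} = -5 + 13 \cdot 5 = -5 + 65 = 60$)
$36 \left(\frac{1}{x + n{\left(2 \right)}} + 19\right) = 36 \left(\frac{1}{60 + 4 \cdot 2} + 19\right) = 36 \left(\frac{1}{60 + 8} + 19\right) = 36 \left(\frac{1}{68} + 19\right) = 36 \cdot \frac{1293}{68} = \frac{11637}{17}$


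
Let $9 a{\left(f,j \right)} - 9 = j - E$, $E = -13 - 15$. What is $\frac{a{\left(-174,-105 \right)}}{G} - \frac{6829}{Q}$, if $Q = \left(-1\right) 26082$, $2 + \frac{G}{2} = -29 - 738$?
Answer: $\frac{5350033}{20057058} \approx 0.26674$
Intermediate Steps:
$G = -1538$ ($G = -4 + 2 \left(-29 - 738\right) = -4 + 2 \left(-767\right) = -4 - 1534 = -1538$)
$E = -28$ ($E = -13 - 15 = -28$)
$Q = -26082$
$a{\left(f,j \right)} = \frac{37}{9} + \frac{j}{9}$ ($a{\left(f,j \right)} = 1 + \frac{j - -28}{9} = 1 + \frac{j + 28}{9} = 1 + \frac{28 + j}{9} = 1 + \left(\frac{28}{9} + \frac{j}{9}\right) = \frac{37}{9} + \frac{j}{9}$)
$\frac{a{\left(-174,-105 \right)}}{G} - \frac{6829}{Q} = \frac{\frac{37}{9} + \frac{1}{9} \left(-105\right)}{-1538} - \frac{6829}{-26082} = \left(\frac{37}{9} - \frac{35}{3}\right) \left(- \frac{1}{1538}\right) - - \frac{6829}{26082} = \left(- \frac{68}{9}\right) \left(- \frac{1}{1538}\right) + \frac{6829}{26082} = \frac{34}{6921} + \frac{6829}{26082} = \frac{5350033}{20057058}$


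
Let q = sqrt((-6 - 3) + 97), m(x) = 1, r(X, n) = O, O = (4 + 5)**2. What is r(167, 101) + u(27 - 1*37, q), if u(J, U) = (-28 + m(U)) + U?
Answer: 54 + 2*sqrt(22) ≈ 63.381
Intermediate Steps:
O = 81 (O = 9**2 = 81)
r(X, n) = 81
q = 2*sqrt(22) (q = sqrt(-9 + 97) = sqrt(88) = 2*sqrt(22) ≈ 9.3808)
u(J, U) = -27 + U (u(J, U) = (-28 + 1) + U = -27 + U)
r(167, 101) + u(27 - 1*37, q) = 81 + (-27 + 2*sqrt(22)) = 54 + 2*sqrt(22)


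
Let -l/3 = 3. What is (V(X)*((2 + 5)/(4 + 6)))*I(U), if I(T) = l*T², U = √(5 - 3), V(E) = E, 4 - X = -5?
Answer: -567/5 ≈ -113.40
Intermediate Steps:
X = 9 (X = 4 - 1*(-5) = 4 + 5 = 9)
l = -9 (l = -3*3 = -9)
U = √2 ≈ 1.4142
I(T) = -9*T²
(V(X)*((2 + 5)/(4 + 6)))*I(U) = (9*((2 + 5)/(4 + 6)))*(-9*(√2)²) = (9*(7/10))*(-9*2) = (9*(7*(⅒)))*(-18) = (9*(7/10))*(-18) = (63/10)*(-18) = -567/5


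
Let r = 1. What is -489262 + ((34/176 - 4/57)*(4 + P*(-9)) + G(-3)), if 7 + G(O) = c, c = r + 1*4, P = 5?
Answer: -2454173521/5016 ≈ -4.8927e+5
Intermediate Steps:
c = 5 (c = 1 + 1*4 = 1 + 4 = 5)
G(O) = -2 (G(O) = -7 + 5 = -2)
-489262 + ((34/176 - 4/57)*(4 + P*(-9)) + G(-3)) = -489262 + ((34/176 - 4/57)*(4 + 5*(-9)) - 2) = -489262 + ((34*(1/176) - 4*1/57)*(4 - 45) - 2) = -489262 + ((17/88 - 4/57)*(-41) - 2) = -489262 + ((617/5016)*(-41) - 2) = -489262 + (-25297/5016 - 2) = -489262 - 35329/5016 = -2454173521/5016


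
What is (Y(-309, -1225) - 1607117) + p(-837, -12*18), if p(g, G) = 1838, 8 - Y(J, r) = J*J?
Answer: -1700752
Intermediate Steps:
Y(J, r) = 8 - J² (Y(J, r) = 8 - J*J = 8 - J²)
(Y(-309, -1225) - 1607117) + p(-837, -12*18) = ((8 - 1*(-309)²) - 1607117) + 1838 = ((8 - 1*95481) - 1607117) + 1838 = ((8 - 95481) - 1607117) + 1838 = (-95473 - 1607117) + 1838 = -1702590 + 1838 = -1700752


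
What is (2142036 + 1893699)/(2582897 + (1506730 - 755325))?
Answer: 448415/370478 ≈ 1.2104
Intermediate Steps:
(2142036 + 1893699)/(2582897 + (1506730 - 755325)) = 4035735/(2582897 + 751405) = 4035735/3334302 = 4035735*(1/3334302) = 448415/370478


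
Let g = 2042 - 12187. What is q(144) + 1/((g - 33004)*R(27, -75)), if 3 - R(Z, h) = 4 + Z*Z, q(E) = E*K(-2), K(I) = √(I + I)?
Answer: 1/31498770 + 288*I ≈ 3.1747e-8 + 288.0*I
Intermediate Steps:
g = -10145
K(I) = √2*√I (K(I) = √(2*I) = √2*√I)
q(E) = 2*I*E (q(E) = E*(√2*√(-2)) = E*(√2*(I*√2)) = E*(2*I) = 2*I*E)
R(Z, h) = -1 - Z² (R(Z, h) = 3 - (4 + Z*Z) = 3 - (4 + Z²) = 3 + (-4 - Z²) = -1 - Z²)
q(144) + 1/((g - 33004)*R(27, -75)) = 2*I*144 + 1/((-10145 - 33004)*(-1 - 1*27²)) = 288*I + 1/((-43149)*(-1 - 1*729)) = 288*I - 1/(43149*(-1 - 729)) = 288*I - 1/43149/(-730) = 288*I - 1/43149*(-1/730) = 288*I + 1/31498770 = 1/31498770 + 288*I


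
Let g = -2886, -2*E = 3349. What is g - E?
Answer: -2423/2 ≈ -1211.5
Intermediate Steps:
E = -3349/2 (E = -½*3349 = -3349/2 ≈ -1674.5)
g - E = -2886 - 1*(-3349/2) = -2886 + 3349/2 = -2423/2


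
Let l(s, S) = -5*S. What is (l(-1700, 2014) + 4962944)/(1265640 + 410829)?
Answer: 1650958/558823 ≈ 2.9543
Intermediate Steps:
(l(-1700, 2014) + 4962944)/(1265640 + 410829) = (-5*2014 + 4962944)/(1265640 + 410829) = (-10070 + 4962944)/1676469 = 4952874*(1/1676469) = 1650958/558823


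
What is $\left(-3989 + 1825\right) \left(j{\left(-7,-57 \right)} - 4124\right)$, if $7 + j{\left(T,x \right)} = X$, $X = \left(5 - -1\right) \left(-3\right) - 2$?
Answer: $8982764$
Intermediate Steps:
$X = -20$ ($X = \left(5 + 1\right) \left(-3\right) - 2 = 6 \left(-3\right) - 2 = -18 - 2 = -20$)
$j{\left(T,x \right)} = -27$ ($j{\left(T,x \right)} = -7 - 20 = -27$)
$\left(-3989 + 1825\right) \left(j{\left(-7,-57 \right)} - 4124\right) = \left(-3989 + 1825\right) \left(-27 - 4124\right) = \left(-2164\right) \left(-4151\right) = 8982764$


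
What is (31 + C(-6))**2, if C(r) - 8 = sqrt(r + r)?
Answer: 1509 + 156*I*sqrt(3) ≈ 1509.0 + 270.2*I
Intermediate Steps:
C(r) = 8 + sqrt(2)*sqrt(r) (C(r) = 8 + sqrt(r + r) = 8 + sqrt(2*r) = 8 + sqrt(2)*sqrt(r))
(31 + C(-6))**2 = (31 + (8 + sqrt(2)*sqrt(-6)))**2 = (31 + (8 + sqrt(2)*(I*sqrt(6))))**2 = (31 + (8 + 2*I*sqrt(3)))**2 = (39 + 2*I*sqrt(3))**2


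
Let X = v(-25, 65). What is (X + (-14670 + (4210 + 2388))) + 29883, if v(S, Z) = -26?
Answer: 21785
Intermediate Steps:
X = -26
(X + (-14670 + (4210 + 2388))) + 29883 = (-26 + (-14670 + (4210 + 2388))) + 29883 = (-26 + (-14670 + 6598)) + 29883 = (-26 - 8072) + 29883 = -8098 + 29883 = 21785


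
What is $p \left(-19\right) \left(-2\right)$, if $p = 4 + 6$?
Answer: $380$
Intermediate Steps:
$p = 10$
$p \left(-19\right) \left(-2\right) = 10 \left(-19\right) \left(-2\right) = \left(-190\right) \left(-2\right) = 380$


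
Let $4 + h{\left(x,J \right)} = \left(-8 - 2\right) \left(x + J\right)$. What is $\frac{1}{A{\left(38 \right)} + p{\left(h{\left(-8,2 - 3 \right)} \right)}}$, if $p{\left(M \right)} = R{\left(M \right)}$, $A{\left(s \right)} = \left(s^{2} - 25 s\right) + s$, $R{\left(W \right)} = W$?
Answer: $\frac{1}{618} \approx 0.0016181$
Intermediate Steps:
$h{\left(x,J \right)} = -4 - 10 J - 10 x$ ($h{\left(x,J \right)} = -4 + \left(-8 - 2\right) \left(x + J\right) = -4 - 10 \left(J + x\right) = -4 - \left(10 J + 10 x\right) = -4 - 10 J - 10 x$)
$A{\left(s \right)} = s^{2} - 24 s$
$p{\left(M \right)} = M$
$\frac{1}{A{\left(38 \right)} + p{\left(h{\left(-8,2 - 3 \right)} \right)}} = \frac{1}{38 \left(-24 + 38\right) - \left(-76 + 10 \left(2 - 3\right)\right)} = \frac{1}{38 \cdot 14 - \left(-76 + 10 \left(2 - 3\right)\right)} = \frac{1}{532 - -86} = \frac{1}{532 + \left(-4 + 10 + 80\right)} = \frac{1}{532 + 86} = \frac{1}{618}$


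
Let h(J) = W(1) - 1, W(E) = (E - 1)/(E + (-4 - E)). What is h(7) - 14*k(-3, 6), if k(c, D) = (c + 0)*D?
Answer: 251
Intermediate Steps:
k(c, D) = D*c (k(c, D) = c*D = D*c)
W(E) = ¼ - E/4 (W(E) = (-1 + E)/(-4) = (-1 + E)*(-¼) = ¼ - E/4)
h(J) = -1 (h(J) = (¼ - ¼*1) - 1 = (¼ - ¼) - 1 = 0 - 1 = -1)
h(7) - 14*k(-3, 6) = -1 - 84*(-3) = -1 - 14*(-18) = -1 + 252 = 251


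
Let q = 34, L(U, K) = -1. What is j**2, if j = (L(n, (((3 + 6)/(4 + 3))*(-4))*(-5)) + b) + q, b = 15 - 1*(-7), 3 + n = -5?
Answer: 3025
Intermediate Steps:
n = -8 (n = -3 - 5 = -8)
b = 22 (b = 15 + 7 = 22)
j = 55 (j = (-1 + 22) + 34 = 21 + 34 = 55)
j**2 = 55**2 = 3025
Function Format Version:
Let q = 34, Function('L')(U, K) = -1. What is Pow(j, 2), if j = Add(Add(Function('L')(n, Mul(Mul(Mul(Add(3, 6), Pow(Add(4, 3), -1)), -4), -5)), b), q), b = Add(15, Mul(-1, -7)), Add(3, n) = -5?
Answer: 3025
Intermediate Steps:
n = -8 (n = Add(-3, -5) = -8)
b = 22 (b = Add(15, 7) = 22)
j = 55 (j = Add(Add(-1, 22), 34) = Add(21, 34) = 55)
Pow(j, 2) = Pow(55, 2) = 3025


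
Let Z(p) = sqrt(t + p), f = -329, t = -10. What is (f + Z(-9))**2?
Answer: (329 - I*sqrt(19))**2 ≈ 1.0822e+5 - 2868.2*I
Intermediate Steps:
Z(p) = sqrt(-10 + p)
(f + Z(-9))**2 = (-329 + sqrt(-10 - 9))**2 = (-329 + sqrt(-19))**2 = (-329 + I*sqrt(19))**2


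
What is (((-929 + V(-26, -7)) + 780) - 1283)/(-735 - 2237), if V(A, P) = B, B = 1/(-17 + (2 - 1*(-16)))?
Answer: 1431/2972 ≈ 0.48149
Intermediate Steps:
B = 1 (B = 1/(-17 + (2 + 16)) = 1/(-17 + 18) = 1/1 = 1)
V(A, P) = 1
(((-929 + V(-26, -7)) + 780) - 1283)/(-735 - 2237) = (((-929 + 1) + 780) - 1283)/(-735 - 2237) = ((-928 + 780) - 1283)/(-2972) = (-148 - 1283)*(-1/2972) = -1431*(-1/2972) = 1431/2972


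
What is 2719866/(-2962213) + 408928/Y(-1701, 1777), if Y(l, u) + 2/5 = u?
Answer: 6032498618642/26313338079 ≈ 229.26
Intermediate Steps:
Y(l, u) = -2/5 + u
2719866/(-2962213) + 408928/Y(-1701, 1777) = 2719866/(-2962213) + 408928/(-2/5 + 1777) = 2719866*(-1/2962213) + 408928/(8883/5) = -2719866/2962213 + 408928*(5/8883) = -2719866/2962213 + 2044640/8883 = 6032498618642/26313338079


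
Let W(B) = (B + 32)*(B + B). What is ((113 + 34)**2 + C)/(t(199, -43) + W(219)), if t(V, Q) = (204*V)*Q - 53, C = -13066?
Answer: -8543/1635743 ≈ -0.0052227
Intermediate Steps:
W(B) = 2*B*(32 + B) (W(B) = (32 + B)*(2*B) = 2*B*(32 + B))
t(V, Q) = -53 + 204*Q*V (t(V, Q) = 204*Q*V - 53 = -53 + 204*Q*V)
((113 + 34)**2 + C)/(t(199, -43) + W(219)) = ((113 + 34)**2 - 13066)/((-53 + 204*(-43)*199) + 2*219*(32 + 219)) = (147**2 - 13066)/((-53 - 1745628) + 2*219*251) = (21609 - 13066)/(-1745681 + 109938) = 8543/(-1635743) = 8543*(-1/1635743) = -8543/1635743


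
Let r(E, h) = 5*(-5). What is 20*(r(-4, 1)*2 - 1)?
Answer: -1020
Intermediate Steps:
r(E, h) = -25
20*(r(-4, 1)*2 - 1) = 20*(-25*2 - 1) = 20*(-50 - 1) = 20*(-51) = -1020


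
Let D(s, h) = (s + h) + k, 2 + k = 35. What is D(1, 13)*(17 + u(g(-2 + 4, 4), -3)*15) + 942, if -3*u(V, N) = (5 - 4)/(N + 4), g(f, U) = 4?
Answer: 1506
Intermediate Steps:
k = 33 (k = -2 + 35 = 33)
u(V, N) = -1/(3*(4 + N)) (u(V, N) = -(5 - 4)/(3*(N + 4)) = -1/(3*(4 + N)))
D(s, h) = 33 + h + s (D(s, h) = (s + h) + 33 = (h + s) + 33 = 33 + h + s)
D(1, 13)*(17 + u(g(-2 + 4, 4), -3)*15) + 942 = (33 + 13 + 1)*(17 - 1/(12 + 3*(-3))*15) + 942 = 47*(17 - 1/(12 - 9)*15) + 942 = 47*(17 - 1/3*15) + 942 = 47*(17 - 5) + 942 = 47*12 + 942 = 564 + 942 = 1506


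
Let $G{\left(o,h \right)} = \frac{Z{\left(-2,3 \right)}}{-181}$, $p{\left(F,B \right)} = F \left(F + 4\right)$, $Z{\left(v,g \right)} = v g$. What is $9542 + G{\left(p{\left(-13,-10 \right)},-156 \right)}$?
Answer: $\frac{1727108}{181} \approx 9542.0$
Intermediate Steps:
$Z{\left(v,g \right)} = g v$
$p{\left(F,B \right)} = F \left(4 + F\right)$
$G{\left(o,h \right)} = \frac{6}{181}$ ($G{\left(o,h \right)} = \frac{3 \left(-2\right)}{-181} = \left(-6\right) \left(- \frac{1}{181}\right) = \frac{6}{181}$)
$9542 + G{\left(p{\left(-13,-10 \right)},-156 \right)} = 9542 + \frac{6}{181} = \frac{1727108}{181}$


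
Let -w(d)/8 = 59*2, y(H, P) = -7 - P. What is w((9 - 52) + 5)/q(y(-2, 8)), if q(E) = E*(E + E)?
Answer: -472/225 ≈ -2.0978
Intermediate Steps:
q(E) = 2*E² (q(E) = E*(2*E) = 2*E²)
w(d) = -944 (w(d) = -472*2 = -8*118 = -944)
w((9 - 52) + 5)/q(y(-2, 8)) = -944*1/(2*(-7 - 1*8)²) = -944*1/(2*(-7 - 8)²) = -944/(2*(-15)²) = -944/(2*225) = -944/450 = -944*1/450 = -472/225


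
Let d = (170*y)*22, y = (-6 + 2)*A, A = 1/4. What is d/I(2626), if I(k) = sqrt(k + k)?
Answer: -1870*sqrt(1313)/1313 ≈ -51.607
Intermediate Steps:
A = 1/4 ≈ 0.25000
I(k) = sqrt(2)*sqrt(k) (I(k) = sqrt(2*k) = sqrt(2)*sqrt(k))
y = -1 (y = (-6 + 2)*(1/4) = -4*1/4 = -1)
d = -3740 (d = (170*(-1))*22 = -170*22 = -3740)
d/I(2626) = -3740*sqrt(1313)/2626 = -1870*sqrt(1313)/1313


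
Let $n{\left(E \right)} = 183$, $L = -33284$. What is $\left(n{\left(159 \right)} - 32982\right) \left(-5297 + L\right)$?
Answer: $1265418219$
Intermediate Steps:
$\left(n{\left(159 \right)} - 32982\right) \left(-5297 + L\right) = \left(183 - 32982\right) \left(-5297 - 33284\right) = \left(-32799\right) \left(-38581\right) = 1265418219$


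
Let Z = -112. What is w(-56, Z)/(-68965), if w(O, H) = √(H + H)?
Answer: -4*I*√14/68965 ≈ -0.00021702*I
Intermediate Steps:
w(O, H) = √2*√H (w(O, H) = √(2*H) = √2*√H)
w(-56, Z)/(-68965) = (√2*√(-112))/(-68965) = (√2*(4*I*√7))*(-1/68965) = (4*I*√14)*(-1/68965) = -4*I*√14/68965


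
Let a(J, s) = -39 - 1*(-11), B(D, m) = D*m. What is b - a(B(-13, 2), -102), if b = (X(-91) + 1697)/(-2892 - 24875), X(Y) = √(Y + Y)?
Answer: 775779/27767 - I*√182/27767 ≈ 27.939 - 0.00048586*I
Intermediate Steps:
a(J, s) = -28 (a(J, s) = -39 + 11 = -28)
X(Y) = √2*√Y (X(Y) = √(2*Y) = √2*√Y)
b = -1697/27767 - I*√182/27767 (b = (√2*√(-91) + 1697)/(-2892 - 24875) = (√2*(I*√91) + 1697)/(-27767) = (I*√182 + 1697)*(-1/27767) = (1697 + I*√182)*(-1/27767) = -1697/27767 - I*√182/27767 ≈ -0.061116 - 0.00048586*I)
b - a(B(-13, 2), -102) = (-1697/27767 - I*√182/27767) - 1*(-28) = (-1697/27767 - I*√182/27767) + 28 = 775779/27767 - I*√182/27767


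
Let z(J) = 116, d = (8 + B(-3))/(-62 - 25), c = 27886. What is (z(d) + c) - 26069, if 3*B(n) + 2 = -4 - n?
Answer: 1933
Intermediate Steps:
B(n) = -2 - n/3 (B(n) = -⅔ + (-4 - n)/3 = -⅔ + (-4/3 - n/3) = -2 - n/3)
d = -7/87 (d = (8 + (-2 - ⅓*(-3)))/(-62 - 25) = (8 + (-2 + 1))/(-87) = (8 - 1)*(-1/87) = 7*(-1/87) = -7/87 ≈ -0.080460)
(z(d) + c) - 26069 = (116 + 27886) - 26069 = 28002 - 26069 = 1933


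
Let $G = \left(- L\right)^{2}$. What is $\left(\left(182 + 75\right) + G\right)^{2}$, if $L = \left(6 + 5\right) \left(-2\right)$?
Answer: $549081$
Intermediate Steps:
$L = -22$ ($L = 11 \left(-2\right) = -22$)
$G = 484$ ($G = \left(\left(-1\right) \left(-22\right)\right)^{2} = 22^{2} = 484$)
$\left(\left(182 + 75\right) + G\right)^{2} = \left(\left(182 + 75\right) + 484\right)^{2} = \left(257 + 484\right)^{2} = 741^{2} = 549081$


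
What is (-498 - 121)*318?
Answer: -196842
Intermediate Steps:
(-498 - 121)*318 = -619*318 = -196842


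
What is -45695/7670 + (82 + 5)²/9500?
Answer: -2892679/560500 ≈ -5.1609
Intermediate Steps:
-45695/7670 + (82 + 5)²/9500 = -45695*1/7670 + 87²*(1/9500) = -703/118 + 7569*(1/9500) = -703/118 + 7569/9500 = -2892679/560500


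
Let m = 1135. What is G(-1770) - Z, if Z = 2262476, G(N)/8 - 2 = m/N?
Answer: -400456328/177 ≈ -2.2625e+6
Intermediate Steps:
G(N) = 16 + 9080/N (G(N) = 16 + 8*(1135/N) = 16 + 9080/N)
G(-1770) - Z = (16 + 9080/(-1770)) - 1*2262476 = (16 + 9080*(-1/1770)) - 2262476 = (16 - 908/177) - 2262476 = 1924/177 - 2262476 = -400456328/177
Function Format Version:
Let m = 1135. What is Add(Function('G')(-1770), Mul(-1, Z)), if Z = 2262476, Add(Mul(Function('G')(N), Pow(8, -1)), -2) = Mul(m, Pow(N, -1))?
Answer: Rational(-400456328, 177) ≈ -2.2625e+6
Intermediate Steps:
Function('G')(N) = Add(16, Mul(9080, Pow(N, -1))) (Function('G')(N) = Add(16, Mul(8, Mul(1135, Pow(N, -1)))) = Add(16, Mul(9080, Pow(N, -1))))
Add(Function('G')(-1770), Mul(-1, Z)) = Add(Add(16, Mul(9080, Pow(-1770, -1))), Mul(-1, 2262476)) = Add(Add(16, Mul(9080, Rational(-1, 1770))), -2262476) = Add(Add(16, Rational(-908, 177)), -2262476) = Add(Rational(1924, 177), -2262476) = Rational(-400456328, 177)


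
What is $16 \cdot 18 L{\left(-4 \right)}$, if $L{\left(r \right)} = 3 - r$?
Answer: $2016$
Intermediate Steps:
$16 \cdot 18 L{\left(-4 \right)} = 16 \cdot 18 \left(3 - -4\right) = 288 \left(3 + 4\right) = 288 \cdot 7 = 2016$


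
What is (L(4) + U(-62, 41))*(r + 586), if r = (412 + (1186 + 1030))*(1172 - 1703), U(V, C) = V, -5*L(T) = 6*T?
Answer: 465890588/5 ≈ 9.3178e+7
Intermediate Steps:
L(T) = -6*T/5
r = -1395468 (r = (412 + 2216)*(-531) = 2628*(-531) = -1395468)
(L(4) + U(-62, 41))*(r + 586) = (-6/5*4 - 62)*(-1395468 + 586) = (-24/5 - 62)*(-1394882) = -334/5*(-1394882) = 465890588/5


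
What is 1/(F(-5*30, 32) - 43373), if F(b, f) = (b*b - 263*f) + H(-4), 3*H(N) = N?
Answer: -3/87871 ≈ -3.4141e-5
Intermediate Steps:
H(N) = N/3
F(b, f) = -4/3 + b**2 - 263*f (F(b, f) = (b*b - 263*f) + (1/3)*(-4) = (b**2 - 263*f) - 4/3 = -4/3 + b**2 - 263*f)
1/(F(-5*30, 32) - 43373) = 1/((-4/3 + (-5*30)**2 - 263*32) - 43373) = 1/((-4/3 + (-150)**2 - 8416) - 43373) = 1/((-4/3 + 22500 - 8416) - 43373) = 1/(42248/3 - 43373) = 1/(-87871/3) = -3/87871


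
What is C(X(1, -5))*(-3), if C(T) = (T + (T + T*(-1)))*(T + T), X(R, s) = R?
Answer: -6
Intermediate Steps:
C(T) = 2*T² (C(T) = (T + (T - T))*(2*T) = (T + 0)*(2*T) = T*(2*T) = 2*T²)
C(X(1, -5))*(-3) = (2*1²)*(-3) = (2*1)*(-3) = 2*(-3) = -6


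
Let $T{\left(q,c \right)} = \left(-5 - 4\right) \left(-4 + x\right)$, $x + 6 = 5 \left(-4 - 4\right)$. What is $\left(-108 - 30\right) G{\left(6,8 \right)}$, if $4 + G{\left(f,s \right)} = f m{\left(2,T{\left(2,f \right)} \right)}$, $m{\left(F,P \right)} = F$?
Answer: $-1104$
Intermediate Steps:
$x = -46$ ($x = -6 + 5 \left(-4 - 4\right) = -6 + 5 \left(-8\right) = -6 - 40 = -46$)
$T{\left(q,c \right)} = 450$ ($T{\left(q,c \right)} = \left(-5 - 4\right) \left(-4 - 46\right) = \left(-9\right) \left(-50\right) = 450$)
$G{\left(f,s \right)} = -4 + 2 f$ ($G{\left(f,s \right)} = -4 + f 2 = -4 + 2 f$)
$\left(-108 - 30\right) G{\left(6,8 \right)} = \left(-108 - 30\right) \left(-4 + 2 \cdot 6\right) = - 138 \left(-4 + 12\right) = \left(-138\right) 8 = -1104$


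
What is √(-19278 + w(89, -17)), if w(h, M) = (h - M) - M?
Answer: I*√19155 ≈ 138.4*I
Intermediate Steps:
w(h, M) = h - 2*M
√(-19278 + w(89, -17)) = √(-19278 + (89 - 2*(-17))) = √(-19278 + (89 + 34)) = √(-19278 + 123) = √(-19155) = I*√19155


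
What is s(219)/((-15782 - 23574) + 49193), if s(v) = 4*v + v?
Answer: 365/3279 ≈ 0.11131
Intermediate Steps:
s(v) = 5*v
s(219)/((-15782 - 23574) + 49193) = (5*219)/((-15782 - 23574) + 49193) = 1095/(-39356 + 49193) = 1095/9837 = 1095*(1/9837) = 365/3279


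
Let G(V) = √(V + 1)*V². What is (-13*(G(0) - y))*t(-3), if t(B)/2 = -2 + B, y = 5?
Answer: -650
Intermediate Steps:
G(V) = V²*√(1 + V) (G(V) = √(1 + V)*V² = V²*√(1 + V))
t(B) = -4 + 2*B (t(B) = 2*(-2 + B) = -4 + 2*B)
(-13*(G(0) - y))*t(-3) = (-13*(0²*√(1 + 0) - 1*5))*(-4 + 2*(-3)) = (-13*(0*√1 - 5))*(-4 - 6) = -13*(0*1 - 5)*(-10) = -13*(0 - 5)*(-10) = -13*(-5)*(-10) = 65*(-10) = -650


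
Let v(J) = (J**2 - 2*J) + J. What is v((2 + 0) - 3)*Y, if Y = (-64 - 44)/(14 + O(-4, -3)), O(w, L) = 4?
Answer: -12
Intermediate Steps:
v(J) = J**2 - J
Y = -6 (Y = (-64 - 44)/(14 + 4) = -108/18 = -108*1/18 = -6)
v((2 + 0) - 3)*Y = (((2 + 0) - 3)*(-1 + ((2 + 0) - 3)))*(-6) = ((2 - 3)*(-1 + (2 - 3)))*(-6) = -(-1 - 1)*(-6) = -1*(-2)*(-6) = 2*(-6) = -12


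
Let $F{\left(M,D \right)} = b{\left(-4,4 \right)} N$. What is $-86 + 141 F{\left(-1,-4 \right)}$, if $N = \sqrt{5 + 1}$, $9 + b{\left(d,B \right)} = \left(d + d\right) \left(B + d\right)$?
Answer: $-86 - 1269 \sqrt{6} \approx -3194.4$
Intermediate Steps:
$b{\left(d,B \right)} = -9 + 2 d \left(B + d\right)$ ($b{\left(d,B \right)} = -9 + \left(d + d\right) \left(B + d\right) = -9 + 2 d \left(B + d\right)$)
$N = \sqrt{6} \approx 2.4495$
$F{\left(M,D \right)} = - 9 \sqrt{6}$ ($F{\left(M,D \right)} = \left(-9 + 2 \left(-4\right)^{2} + 2 \cdot 4 \left(-4\right)\right) \sqrt{6} = \left(-9 + 2 \cdot 16 - 32\right) \sqrt{6} = \left(-9 + 32 - 32\right) \sqrt{6} = - 9 \sqrt{6}$)
$-86 + 141 F{\left(-1,-4 \right)} = -86 + 141 \left(- 9 \sqrt{6}\right) = -86 - 1269 \sqrt{6}$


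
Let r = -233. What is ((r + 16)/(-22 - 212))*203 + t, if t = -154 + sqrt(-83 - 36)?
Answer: 8015/234 + I*sqrt(119) ≈ 34.252 + 10.909*I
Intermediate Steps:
t = -154 + I*sqrt(119) (t = -154 + sqrt(-119) = -154 + I*sqrt(119) ≈ -154.0 + 10.909*I)
((r + 16)/(-22 - 212))*203 + t = ((-233 + 16)/(-22 - 212))*203 + (-154 + I*sqrt(119)) = -217/(-234)*203 + (-154 + I*sqrt(119)) = -217*(-1/234)*203 + (-154 + I*sqrt(119)) = (217/234)*203 + (-154 + I*sqrt(119)) = 44051/234 + (-154 + I*sqrt(119)) = 8015/234 + I*sqrt(119)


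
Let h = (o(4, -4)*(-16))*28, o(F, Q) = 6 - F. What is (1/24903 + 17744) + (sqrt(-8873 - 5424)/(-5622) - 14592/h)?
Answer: 3095990773/174321 - 29*I*sqrt(17)/5622 ≈ 17760.0 - 0.021268*I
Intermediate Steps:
h = -896 (h = ((6 - 1*4)*(-16))*28 = ((6 - 4)*(-16))*28 = (2*(-16))*28 = -32*28 = -896)
(1/24903 + 17744) + (sqrt(-8873 - 5424)/(-5622) - 14592/h) = (1/24903 + 17744) + (sqrt(-8873 - 5424)/(-5622) - 14592/(-896)) = (1/24903 + 17744) + (sqrt(-14297)*(-1/5622) - 14592*(-1/896)) = 441878833/24903 + ((29*I*sqrt(17))*(-1/5622) + 114/7) = 441878833/24903 + (-29*I*sqrt(17)/5622 + 114/7) = 441878833/24903 + (114/7 - 29*I*sqrt(17)/5622) = 3095990773/174321 - 29*I*sqrt(17)/5622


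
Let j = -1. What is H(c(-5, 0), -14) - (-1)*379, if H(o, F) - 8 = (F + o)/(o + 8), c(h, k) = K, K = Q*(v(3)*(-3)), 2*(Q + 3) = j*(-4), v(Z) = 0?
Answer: 1541/4 ≈ 385.25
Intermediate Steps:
Q = -1 (Q = -3 + (-1*(-4))/2 = -3 + (1/2)*4 = -3 + 2 = -1)
K = 0 (K = -0*(-3) = -1*0 = 0)
c(h, k) = 0
H(o, F) = 8 + (F + o)/(8 + o) (H(o, F) = 8 + (F + o)/(o + 8) = 8 + (F + o)/(8 + o))
H(c(-5, 0), -14) - (-1)*379 = (64 - 14 + 9*0)/(8 + 0) - (-1)*379 = (64 - 14 + 0)/8 - 1*(-379) = (1/8)*50 + 379 = 25/4 + 379 = 1541/4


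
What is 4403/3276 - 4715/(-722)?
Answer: 1330379/168948 ≈ 7.8745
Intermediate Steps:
4403/3276 - 4715/(-722) = 4403*(1/3276) - 4715*(-1/722) = 629/468 + 4715/722 = 1330379/168948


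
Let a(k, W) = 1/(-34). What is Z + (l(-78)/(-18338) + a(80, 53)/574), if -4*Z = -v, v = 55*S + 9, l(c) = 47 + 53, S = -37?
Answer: -90635211295/178942204 ≈ -506.51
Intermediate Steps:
l(c) = 100
v = -2026 (v = 55*(-37) + 9 = -2035 + 9 = -2026)
a(k, W) = -1/34
Z = -1013/2 (Z = -(-1)*(-2026)/4 = -¼*2026 = -1013/2 ≈ -506.50)
Z + (l(-78)/(-18338) + a(80, 53)/574) = -1013/2 + (100/(-18338) - 1/34/574) = -1013/2 + (100*(-1/18338) - 1/34*1/574) = -1013/2 + (-50/9169 - 1/19516) = -1013/2 - 984969/178942204 = -90635211295/178942204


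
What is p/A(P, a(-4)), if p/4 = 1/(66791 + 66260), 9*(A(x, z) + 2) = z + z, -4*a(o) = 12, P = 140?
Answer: -3/266102 ≈ -1.1274e-5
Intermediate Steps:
a(o) = -3 (a(o) = -¼*12 = -3)
A(x, z) = -2 + 2*z/9 (A(x, z) = -2 + (z + z)/9 = -2 + (2*z)/9 = -2 + 2*z/9)
p = 4/133051 (p = 4/(66791 + 66260) = 4/133051 ≈ 3.0064e-5)
p/A(P, a(-4)) = 4/(133051*(-2 + (2/9)*(-3))) = 4/(133051*(-2 - ⅔)) = 4/(133051*(-8/3)) = (4/133051)*(-3/8) = -3/266102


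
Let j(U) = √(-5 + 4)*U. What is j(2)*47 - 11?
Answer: -11 + 94*I ≈ -11.0 + 94.0*I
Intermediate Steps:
j(U) = I*U (j(U) = √(-1)*U = I*U)
j(2)*47 - 11 = (I*2)*47 - 11 = (2*I)*47 - 11 = 94*I - 11 = -11 + 94*I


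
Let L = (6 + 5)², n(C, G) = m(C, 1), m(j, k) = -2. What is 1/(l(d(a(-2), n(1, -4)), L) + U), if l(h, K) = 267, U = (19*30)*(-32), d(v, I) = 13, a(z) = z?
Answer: -1/17973 ≈ -5.5639e-5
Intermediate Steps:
n(C, G) = -2
U = -18240 (U = 570*(-32) = -18240)
L = 121 (L = 11² = 121)
1/(l(d(a(-2), n(1, -4)), L) + U) = 1/(267 - 18240) = 1/(-17973) = -1/17973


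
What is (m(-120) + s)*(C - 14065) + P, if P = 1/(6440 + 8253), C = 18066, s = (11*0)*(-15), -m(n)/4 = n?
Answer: 28217612641/14693 ≈ 1.9205e+6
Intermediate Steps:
m(n) = -4*n
s = 0 (s = 0*(-15) = 0)
P = 1/14693 ≈ 6.8060e-5
(m(-120) + s)*(C - 14065) + P = (-4*(-120) + 0)*(18066 - 14065) + 1/14693 = (480 + 0)*4001 + 1/14693 = 480*4001 + 1/14693 = 1920480 + 1/14693 = 28217612641/14693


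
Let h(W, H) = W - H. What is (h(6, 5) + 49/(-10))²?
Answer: 1521/100 ≈ 15.210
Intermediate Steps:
(h(6, 5) + 49/(-10))² = ((6 - 1*5) + 49/(-10))² = ((6 - 5) + 49*(-⅒))² = (1 - 49/10)² = (-39/10)² = 1521/100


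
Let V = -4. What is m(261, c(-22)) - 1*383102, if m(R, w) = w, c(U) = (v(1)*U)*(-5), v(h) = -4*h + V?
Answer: -383982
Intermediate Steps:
v(h) = -4 - 4*h (v(h) = -4*h - 4 = -4 - 4*h)
c(U) = 40*U (c(U) = ((-4 - 4*1)*U)*(-5) = ((-4 - 4)*U)*(-5) = -8*U*(-5) = 40*U)
m(261, c(-22)) - 1*383102 = 40*(-22) - 1*383102 = -880 - 383102 = -383982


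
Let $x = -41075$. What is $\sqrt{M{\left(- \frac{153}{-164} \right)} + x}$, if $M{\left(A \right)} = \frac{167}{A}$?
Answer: $\frac{i \sqrt{106370479}}{51} \approx 202.23 i$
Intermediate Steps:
$\sqrt{M{\left(- \frac{153}{-164} \right)} + x} = \sqrt{\frac{167}{\left(-153\right) \frac{1}{-164}} - 41075} = \sqrt{\frac{167}{\left(-153\right) \left(- \frac{1}{164}\right)} - 41075} = \sqrt{\frac{167}{\frac{153}{164}} - 41075} = \sqrt{167 \cdot \frac{164}{153} - 41075} = \sqrt{\frac{27388}{153} - 41075} = \sqrt{- \frac{6257087}{153}} = \frac{i \sqrt{106370479}}{51}$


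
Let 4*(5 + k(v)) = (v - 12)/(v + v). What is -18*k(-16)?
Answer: 1377/16 ≈ 86.063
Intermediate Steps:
k(v) = -5 + (-12 + v)/(8*v) (k(v) = -5 + ((v - 12)/(v + v))/4 = -5 + ((-12 + v)/((2*v)))/4 = -5 + ((-12 + v)*(1/(2*v)))/4 = -5 + ((-12 + v)/(2*v))/4 = -5 + (-12 + v)/(8*v))
-18*k(-16) = -27*(-4 - 13*(-16))/(4*(-16)) = -27*(-1)*(-4 + 208)/(4*16) = -27*(-1)*204/(4*16) = -18*(-153/32) = 1377/16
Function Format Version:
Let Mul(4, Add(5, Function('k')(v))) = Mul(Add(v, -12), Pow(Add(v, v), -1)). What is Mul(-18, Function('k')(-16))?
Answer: Rational(1377, 16) ≈ 86.063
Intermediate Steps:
Function('k')(v) = Add(-5, Mul(Rational(1, 8), Pow(v, -1), Add(-12, v))) (Function('k')(v) = Add(-5, Mul(Rational(1, 4), Mul(Add(v, -12), Pow(Add(v, v), -1)))) = Add(-5, Mul(Rational(1, 4), Mul(Add(-12, v), Pow(Mul(2, v), -1)))) = Add(-5, Mul(Rational(1, 4), Mul(Add(-12, v), Mul(Rational(1, 2), Pow(v, -1))))) = Add(-5, Mul(Rational(1, 4), Mul(Rational(1, 2), Pow(v, -1), Add(-12, v)))) = Add(-5, Mul(Rational(1, 8), Pow(v, -1), Add(-12, v))))
Mul(-18, Function('k')(-16)) = Mul(-18, Mul(Rational(3, 8), Pow(-16, -1), Add(-4, Mul(-13, -16)))) = Mul(-18, Mul(Rational(3, 8), Rational(-1, 16), Add(-4, 208))) = Mul(-18, Mul(Rational(3, 8), Rational(-1, 16), 204)) = Mul(-18, Rational(-153, 32)) = Rational(1377, 16)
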